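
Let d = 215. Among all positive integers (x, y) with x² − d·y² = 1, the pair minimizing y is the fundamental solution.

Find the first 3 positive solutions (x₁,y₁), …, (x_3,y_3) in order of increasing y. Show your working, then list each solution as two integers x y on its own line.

44 3
3871 264
340604 23229

√215 → a₀=14, period (1,1,1,28); ℓ=4 even so k=3
k=0  a_k=14  p_k/q_k = 14/1
k=1  a_k=1  p_k/q_k = 15/1
k=2  a_k=1  p_k/q_k = 29/2
k=3  a_k=1  p_k/q_k = 44/3
→ (44, 3).  Check: 44²=1936, 215·3²=1935, difference 1.
(44+3√215)^2 = 3871 + 264√215
(44+3√215)^3 = 340604 + 23229√215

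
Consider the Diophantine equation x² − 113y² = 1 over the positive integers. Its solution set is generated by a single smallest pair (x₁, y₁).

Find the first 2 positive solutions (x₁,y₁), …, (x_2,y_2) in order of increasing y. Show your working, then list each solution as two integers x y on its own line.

1204353 113296
2900932297217 272896754976

√113 → a₀=10, period (1,1,1,2,2,1,1,1,20); ℓ=9 odd so k=17
k=0  a_k=10  p_k/q_k = 10/1
…
k=7  a_k=1  p_k/q_k = 489/46
…
k=12  a_k=1  p_k/q_k = 49579/4664
…
k=14  a_k=2  p_k/q_k = 313483/29490
…
k=16  a_k=1  p_k/q_k = 758918/71393
k=17  a_k=1  p_k/q_k = 1204353/113296
(x₁, y₁) = (1204353, 113296);  1204353² − 113·113296² = 1 ✓
(x_2, y_2) = (1204353·1204353 + 113·113296·113296, 1204353·113296 + 113296·1204353) = (2900932297217, 272896754976)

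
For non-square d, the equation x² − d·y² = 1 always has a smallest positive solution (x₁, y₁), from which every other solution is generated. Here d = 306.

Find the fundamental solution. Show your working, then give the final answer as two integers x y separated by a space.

√306 → a₀=17, period (2,34); ℓ=2 even so k=1
k=0  a_k=17  p_k/q_k = 17/1
k=1  a_k=2  p_k/q_k = 35/2
fundamental: x₁=35, y₁=2  (since 1225 − 306·4 = 1)

35 2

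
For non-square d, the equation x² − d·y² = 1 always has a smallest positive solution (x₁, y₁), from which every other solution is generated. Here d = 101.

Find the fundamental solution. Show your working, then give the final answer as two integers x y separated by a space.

[10; 20] for √101; ℓ=1 ⇒ convergent index 1
step 0: (10, 1)  from 10·(1,0) + (0,1)
step 1: (201, 20)  from 20·(10,1) + (1,0)
fundamental: x₁=201, y₁=20  (since 40401 − 101·400 = 1)

201 20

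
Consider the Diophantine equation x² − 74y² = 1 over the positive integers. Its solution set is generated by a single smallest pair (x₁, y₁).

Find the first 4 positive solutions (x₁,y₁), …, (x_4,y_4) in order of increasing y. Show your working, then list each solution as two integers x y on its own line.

√74 → a₀=8, period (1,1,1,1,16); ℓ=5 odd so k=9
step 0: (8, 1)  from 8·(1,0) + (0,1)
step 1: (9, 1)  from 1·(8,1) + (1,0)
step 2: (17, 2)  from 1·(9,1) + (8,1)
…
step 4: (43, 5)  from 1·(26,3) + (17,2)
step 5: (714, 83)  from 16·(43,5) + (26,3)
step 6: (757, 88)  from 1·(714,83) + (43,5)
step 7: (1471, 171)  from 1·(757,88) + (714,83)
step 8: (2228, 259)  from 1·(1471,171) + (757,88)
step 9: (3699, 430)  from 1·(2228,259) + (1471,171)
→ (3699, 430).  Check: 3699²=13682601, 74·430²=13682600, difference 1.
n=2: (3699,430)∘(3699,430) = (3699·3699+74·430·430, 3699·430+430·3699) = (27365201,3181140)
n=3: (27365201,3181140)∘(3699,430) = (3699·27365201+74·430·3181140, 3699·3181140+430·27365201) = (202447753299,23534073290)
n=4: (202447753299,23534073290)∘(3699,430) = (3699·202447753299+74·430·23534073290, 3699·23534073290+430·202447753299) = (1497708451540801,174105071018280)

3699 430
27365201 3181140
202447753299 23534073290
1497708451540801 174105071018280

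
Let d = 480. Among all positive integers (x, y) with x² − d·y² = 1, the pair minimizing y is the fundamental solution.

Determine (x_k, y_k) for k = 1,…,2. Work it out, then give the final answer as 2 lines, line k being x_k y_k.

241 11
116161 5302

√480 → a₀=21, period (1,9,1,42); ℓ=4 even so k=3
k=0  a_k=21  p_k/q_k = 21/1
…
k=2  a_k=9  p_k/q_k = 219/10
k=3  a_k=1  p_k/q_k = 241/11
fundamental: x₁=241, y₁=11  (since 58081 − 480·121 = 1)
k=2:  x_2 = 241·241+480·11·11 = 116161,  y_2 = 241·11+11·241 = 5302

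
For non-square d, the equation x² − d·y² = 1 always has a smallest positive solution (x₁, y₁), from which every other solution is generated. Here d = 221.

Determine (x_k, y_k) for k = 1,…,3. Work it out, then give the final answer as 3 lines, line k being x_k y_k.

1665 112
5544449 372960
18463013505 1241956688

√221 → a₀=14, period (1,6,2,6,1,28); ℓ=6 even so k=5
a_0=14:  p_0=14·1+0=14,  q_0=14·0+1=1
a_1=1:  p_1=1·14+1=15,  q_1=1·1+0=1
a_2=6:  p_2=6·15+14=104,  q_2=6·1+1=7
a_3=2:  p_3=2·104+15=223,  q_3=2·7+1=15
a_4=6:  p_4=6·223+104=1442,  q_4=6·15+7=97
a_5=1:  p_5=1·1442+223=1665,  q_5=1·97+15=112
(x₁, y₁) = (1665, 112);  1665² − 221·112² = 1 ✓
(1665+112√221)^2 = 5544449 + 372960√221
(1665+112√221)^3 = 18463013505 + 1241956688√221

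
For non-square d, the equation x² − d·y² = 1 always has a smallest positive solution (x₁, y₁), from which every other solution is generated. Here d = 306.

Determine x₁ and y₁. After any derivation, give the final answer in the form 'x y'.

d=306: √d = [17; 2,34] (ℓ=2, even), read p_1/q_1
k=0  a_k=17  p_k/q_k = 17/1
k=1  a_k=2  p_k/q_k = 35/2
→ (35, 2).  Check: 35²=1225, 306·2²=1224, difference 1.

35 2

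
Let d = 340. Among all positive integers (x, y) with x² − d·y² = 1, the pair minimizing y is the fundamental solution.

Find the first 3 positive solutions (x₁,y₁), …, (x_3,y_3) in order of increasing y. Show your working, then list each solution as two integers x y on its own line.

√340 → a₀=18, period (2,3,1,1,1,…,3,2,36); ℓ=14 even so k=13
a_0=18:  p_0=18·1+0=18,  q_0=18·0+1=1
…
a_2=3:  p_2=3·37+18=129,  q_2=3·2+1=7
a_3=1:  p_3=1·129+37=166,  q_3=1·7+2=9
…
a_5=1:  p_5=1·295+166=461,  q_5=1·16+9=25
a_6=1:  p_6=1·461+295=756,  q_6=1·25+16=41
…
a_9=1:  p_9=1·7265+6509=13774,  q_9=1·394+353=747
…
a_12=3:  p_12=3·34813+21039=125478,  q_12=3·1888+1141=6805
a_13=2:  p_13=2·125478+34813=285769,  q_13=2·6805+1888=15498
→ (285769, 15498).  Check: 285769²=81663921361, 340·15498²=81663921360, difference 1.
(285769+15498√340)^2 = 163327842721 + 8857695924√340
(285769+15498√340)^3 = 93348068572789129 + 5062509812995614√340

285769 15498
163327842721 8857695924
93348068572789129 5062509812995614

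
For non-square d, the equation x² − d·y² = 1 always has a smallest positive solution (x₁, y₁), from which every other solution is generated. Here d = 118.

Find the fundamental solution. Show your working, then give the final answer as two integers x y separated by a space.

306917 28254

[10; 1,6,3,2,10,2,3,6,1,20] for √118; ℓ=10 ⇒ convergent index 9
step 0: (10, 1)  from 10·(1,0) + (0,1)
…
step 2: (76, 7)  from 6·(11,1) + (10,1)
step 3: (239, 22)  from 3·(76,7) + (11,1)
…
step 6: (12112, 1115)  from 2·(5779,532) + (554,51)
…
step 8: (264802, 24377)  from 6·(42115,3877) + (12112,1115)
step 9: (306917, 28254)  from 1·(264802,24377) + (42115,3877)
→ (306917, 28254).  Check: 306917²=94198044889, 118·28254²=94198044888, difference 1.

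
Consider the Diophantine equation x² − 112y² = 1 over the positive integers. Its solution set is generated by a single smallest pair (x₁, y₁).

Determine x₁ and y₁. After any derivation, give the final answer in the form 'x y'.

127 12

[10; 1,1,2,1,1,20] for √112; ℓ=6 ⇒ convergent index 5
a_0=10:  p_0=10·1+0=10,  q_0=10·0+1=1
…
a_3=2:  p_3=2·21+11=53,  q_3=2·2+1=5
a_4=1:  p_4=1·53+21=74,  q_4=1·5+2=7
a_5=1:  p_5=1·74+53=127,  q_5=1·7+5=12
(x₁, y₁) = (127, 12);  127² − 112·12² = 1 ✓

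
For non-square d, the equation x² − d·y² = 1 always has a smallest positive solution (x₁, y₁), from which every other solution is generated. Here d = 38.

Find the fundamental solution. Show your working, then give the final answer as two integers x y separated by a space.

√38 = [6; 6,12, …], period ℓ=2 (even) → k=1
i=0: a=6 ⇒ p=6, q=1
i=1: a=6 ⇒ p=37, q=6
(x₁, y₁) = (37, 6);  37² − 38·6² = 1 ✓

37 6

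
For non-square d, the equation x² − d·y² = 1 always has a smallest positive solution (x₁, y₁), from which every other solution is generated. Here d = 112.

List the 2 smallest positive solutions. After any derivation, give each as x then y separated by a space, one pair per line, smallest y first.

127 12
32257 3048

√112 → a₀=10, period (1,1,2,1,1,20); ℓ=6 even so k=5
step 0: (10, 1)  from 10·(1,0) + (0,1)
step 1: (11, 1)  from 1·(10,1) + (1,0)
step 2: (21, 2)  from 1·(11,1) + (10,1)
…
step 4: (74, 7)  from 1·(53,5) + (21,2)
step 5: (127, 12)  from 1·(74,7) + (53,5)
→ (127, 12).  Check: 127²=16129, 112·12²=16128, difference 1.
(x_2, y_2) = (127·127 + 112·12·12, 127·12 + 12·127) = (32257, 3048)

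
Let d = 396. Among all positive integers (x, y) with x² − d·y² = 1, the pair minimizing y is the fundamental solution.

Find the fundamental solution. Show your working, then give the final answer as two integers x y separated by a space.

√396 = [19; 1,8,1,38, …], period ℓ=4 (even) → k=3
step 0: (19, 1)  from 19·(1,0) + (0,1)
step 1: (20, 1)  from 1·(19,1) + (1,0)
step 2: (179, 9)  from 8·(20,1) + (19,1)
step 3: (199, 10)  from 1·(179,9) + (20,1)
fundamental: x₁=199, y₁=10  (since 39601 − 396·100 = 1)

199 10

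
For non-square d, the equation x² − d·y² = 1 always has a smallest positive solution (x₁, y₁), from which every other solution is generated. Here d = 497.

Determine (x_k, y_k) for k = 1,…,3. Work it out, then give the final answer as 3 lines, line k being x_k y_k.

√497 → a₀=22, period (3,2,2,5,6,5,2,2,3,44); ℓ=10 even so k=9
step 0: (22, 1)  from 22·(1,0) + (0,1)
…
step 4: (2051, 92)  from 5·(379,17) + (156,7)
step 5: (12685, 569)  from 6·(2051,92) + (379,17)
…
step 8: (352750, 15823)  from 2·(143637,6443) + (65476,2937)
step 9: (1201887, 53912)  from 3·(352750,15823) + (143637,6443)
fundamental: x₁=1201887, y₁=53912  (since 1444532360769 − 497·2906503744 = 1)
n=2: (1201887,53912)∘(1201887,53912) = (1201887·1201887+497·53912·53912, 1201887·53912+53912·1201887) = (2889064721537,129592263888)
n=3: (2889064721537,129592263888)∘(1201887,53912) = (1201887·2889064721537+497·53912·129592263888, 1201887·129592263888+53912·2889064721537) = (6944658661946678751,311510514535059400)

1201887 53912
2889064721537 129592263888
6944658661946678751 311510514535059400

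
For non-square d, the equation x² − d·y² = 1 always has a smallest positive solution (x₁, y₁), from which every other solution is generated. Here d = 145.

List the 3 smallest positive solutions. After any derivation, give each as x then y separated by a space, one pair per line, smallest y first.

289 24
167041 13872
96549409 8017992

[12; 24] for √145; ℓ=1 ⇒ convergent index 1
k=0  a_k=12  p_k/q_k = 12/1
k=1  a_k=24  p_k/q_k = 289/24
fundamental: x₁=289, y₁=24  (since 83521 − 145·576 = 1)
(289+24√145)^2 = 167041 + 13872√145
(289+24√145)^3 = 96549409 + 8017992√145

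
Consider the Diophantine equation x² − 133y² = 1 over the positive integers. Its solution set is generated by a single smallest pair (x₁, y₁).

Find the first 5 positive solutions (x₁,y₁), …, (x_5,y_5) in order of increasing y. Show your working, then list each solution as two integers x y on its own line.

2588599 224460
13401689565601 1162073863080
69383200415647777399 6016286479789825380
359210566425477440164982401 31147506330593762303822160
1859704226076779569066850908714999 161256807479731348725343689282300

d=133: √d = [11; 1,1,7,5,1,…,1,1,22] (ℓ=16, even), read p_15/q_15
i=0: a=11 ⇒ p=11, q=1
i=1: a=1 ⇒ p=12, q=1
i=2: a=1 ⇒ p=23, q=2
i=3: a=7 ⇒ p=173, q=15
…
i=8: a=2 ⇒ p=7969, q=691
…
i=11: a=1 ⇒ p=29927, q=2595
i=12: a=5 ⇒ p=168583, q=14618
i=13: a=7 ⇒ p=1210008, q=104921
i=14: a=1 ⇒ p=1378591, q=119539
i=15: a=1 ⇒ p=2588599, q=224460
→ (2588599, 224460).  Check: 2588599²=6700844782801, 133·224460²=6700844782800, difference 1.
n=2: (2588599,224460)∘(2588599,224460) = (2588599·2588599+133·224460·224460, 2588599·224460+224460·2588599) = (13401689565601,1162073863080)
n=3: (13401689565601,1162073863080)∘(2588599,224460) = (2588599·13401689565601+133·224460·1162073863080, 2588599·1162073863080+224460·13401689565601) = (69383200415647777399,6016286479789825380)
n=4: (69383200415647777399,6016286479789825380)∘(2588599,224460) = (2588599·69383200415647777399+133·224460·6016286479789825380, 2588599·6016286479789825380+224460·69383200415647777399) = (359210566425477440164982401,31147506330593762303822160)
n=5: (359210566425477440164982401,31147506330593762303822160)∘(2588599,224460) = (2588599·359210566425477440164982401+133·224460·31147506330593762303822160, 2588599·31147506330593762303822160+224460·359210566425477440164982401) = (1859704226076779569066850908714999,161256807479731348725343689282300)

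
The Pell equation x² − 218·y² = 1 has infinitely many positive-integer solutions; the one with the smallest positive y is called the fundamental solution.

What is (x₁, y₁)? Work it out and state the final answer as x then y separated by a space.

√218 = [14; 1,3,3,1,28, …], period ℓ=5 (odd) → k=9
a_0=14:  p_0=14·1+0=14,  q_0=14·0+1=1
a_1=1:  p_1=1·14+1=15,  q_1=1·1+0=1
…
a_3=3:  p_3=3·59+15=192,  q_3=3·4+1=13
a_4=1:  p_4=1·192+59=251,  q_4=1·13+4=17
a_5=28:  p_5=28·251+192=7220,  q_5=28·17+13=489
a_6=1:  p_6=1·7220+251=7471,  q_6=1·489+17=506
a_7=3:  p_7=3·7471+7220=29633,  q_7=3·506+489=2007
a_8=3:  p_8=3·29633+7471=96370,  q_8=3·2007+506=6527
a_9=1:  p_9=1·96370+29633=126003,  q_9=1·6527+2007=8534
fundamental: x₁=126003, y₁=8534  (since 15876756009 − 218·72829156 = 1)

126003 8534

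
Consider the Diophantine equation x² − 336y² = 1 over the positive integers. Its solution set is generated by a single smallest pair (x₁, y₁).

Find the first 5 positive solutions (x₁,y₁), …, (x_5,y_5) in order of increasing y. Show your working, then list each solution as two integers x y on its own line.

55 3
6049 330
665335 36297
73180801 3992340
8049222775 439121103

d=336: √d = [18; 3,36] (ℓ=2, even), read p_1/q_1
a_0=18:  p_0=18·1+0=18,  q_0=18·0+1=1
a_1=3:  p_1=3·18+1=55,  q_1=3·1+0=3
fundamental: x₁=55, y₁=3  (since 3025 − 336·9 = 1)
k=2:  x_2 = 55·55+336·3·3 = 6049,  y_2 = 55·3+3·55 = 330
k=3:  x_3 = 55·6049+336·3·330 = 665335,  y_3 = 55·330+3·6049 = 36297
k=4:  x_4 = 55·665335+336·3·36297 = 73180801,  y_4 = 55·36297+3·665335 = 3992340
k=5:  x_5 = 55·73180801+336·3·3992340 = 8049222775,  y_5 = 55·3992340+3·73180801 = 439121103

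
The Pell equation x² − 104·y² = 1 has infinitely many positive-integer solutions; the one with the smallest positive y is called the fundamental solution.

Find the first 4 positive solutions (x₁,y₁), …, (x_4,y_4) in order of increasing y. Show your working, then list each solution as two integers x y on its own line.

51 5
5201 510
530451 52015
54100801 5305020

d=104: √d = [10; 5,20] (ℓ=2, even), read p_1/q_1
step 0: (10, 1)  from 10·(1,0) + (0,1)
step 1: (51, 5)  from 5·(10,1) + (1,0)
→ (51, 5).  Check: 51²=2601, 104·5²=2600, difference 1.
k=2:  x_2 = 51·51+104·5·5 = 5201,  y_2 = 51·5+5·51 = 510
k=3:  x_3 = 51·5201+104·5·510 = 530451,  y_3 = 51·510+5·5201 = 52015
k=4:  x_4 = 51·530451+104·5·52015 = 54100801,  y_4 = 51·52015+5·530451 = 5305020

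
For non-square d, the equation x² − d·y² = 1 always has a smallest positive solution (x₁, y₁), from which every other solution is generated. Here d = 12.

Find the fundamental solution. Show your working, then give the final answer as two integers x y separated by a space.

7 2

[3; 2,6] for √12; ℓ=2 ⇒ convergent index 1
a_0=3:  p_0=3·1+0=3,  q_0=3·0+1=1
a_1=2:  p_1=2·3+1=7,  q_1=2·1+0=2
fundamental: x₁=7, y₁=2  (since 49 − 12·4 = 1)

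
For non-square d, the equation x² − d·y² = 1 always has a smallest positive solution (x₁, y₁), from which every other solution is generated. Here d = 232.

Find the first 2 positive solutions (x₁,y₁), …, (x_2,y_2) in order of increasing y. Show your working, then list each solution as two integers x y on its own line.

√232 → a₀=15, period (4,3,7,3,4,30); ℓ=6 even so k=5
k=0  a_k=15  p_k/q_k = 15/1
k=1  a_k=4  p_k/q_k = 61/4
k=2  a_k=3  p_k/q_k = 198/13
…
k=4  a_k=3  p_k/q_k = 4539/298
k=5  a_k=4  p_k/q_k = 19603/1287
fundamental: x₁=19603, y₁=1287  (since 384277609 − 232·1656369 = 1)
n=2: (19603,1287)∘(19603,1287) = (19603·19603+232·1287·1287, 19603·1287+1287·19603) = (768555217,50458122)

19603 1287
768555217 50458122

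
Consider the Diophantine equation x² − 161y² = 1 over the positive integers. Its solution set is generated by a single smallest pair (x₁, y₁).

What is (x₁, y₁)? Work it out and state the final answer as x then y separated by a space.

11775 928

√161 → a₀=12, period (1,2,4,1,2,1,4,2,1,24); ℓ=10 even so k=9
k=0  a_k=12  p_k/q_k = 12/1
…
k=4  a_k=1  p_k/q_k = 203/16
…
k=8  a_k=2  p_k/q_k = 8108/639
k=9  a_k=1  p_k/q_k = 11775/928
fundamental: x₁=11775, y₁=928  (since 138650625 − 161·861184 = 1)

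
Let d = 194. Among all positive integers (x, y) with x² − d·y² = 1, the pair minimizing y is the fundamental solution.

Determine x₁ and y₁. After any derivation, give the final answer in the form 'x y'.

195 14

√194 = [13; 1,12,1,26, …], period ℓ=4 (even) → k=3
k=0  a_k=13  p_k/q_k = 13/1
k=1  a_k=1  p_k/q_k = 14/1
k=2  a_k=12  p_k/q_k = 181/13
k=3  a_k=1  p_k/q_k = 195/14
→ (195, 14).  Check: 195²=38025, 194·14²=38024, difference 1.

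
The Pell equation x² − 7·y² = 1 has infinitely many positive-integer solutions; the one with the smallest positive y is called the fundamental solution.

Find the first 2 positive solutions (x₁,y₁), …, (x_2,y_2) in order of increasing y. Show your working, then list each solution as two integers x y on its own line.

8 3
127 48

[2; 1,1,1,4] for √7; ℓ=4 ⇒ convergent index 3
i=0: a=2 ⇒ p=2, q=1
…
i=2: a=1 ⇒ p=5, q=2
i=3: a=1 ⇒ p=8, q=3
fundamental: x₁=8, y₁=3  (since 64 − 7·9 = 1)
(8+3√7)^2 = 127 + 48√7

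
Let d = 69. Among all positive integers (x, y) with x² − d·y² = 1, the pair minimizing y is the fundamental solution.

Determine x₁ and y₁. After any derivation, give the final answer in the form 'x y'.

7775 936

√69 → a₀=8, period (3,3,1,4,1,3,3,16); ℓ=8 even so k=7
k=0  a_k=8  p_k/q_k = 8/1
…
k=3  a_k=1  p_k/q_k = 108/13
…
k=6  a_k=3  p_k/q_k = 2384/287
k=7  a_k=3  p_k/q_k = 7775/936
→ (7775, 936).  Check: 7775²=60450625, 69·936²=60450624, difference 1.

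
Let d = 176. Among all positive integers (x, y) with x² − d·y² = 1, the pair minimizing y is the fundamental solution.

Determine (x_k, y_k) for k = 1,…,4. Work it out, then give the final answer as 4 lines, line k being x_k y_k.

[13; 3,1,3,26] for √176; ℓ=4 ⇒ convergent index 3
k=0  a_k=13  p_k/q_k = 13/1
…
k=2  a_k=1  p_k/q_k = 53/4
k=3  a_k=3  p_k/q_k = 199/15
fundamental: x₁=199, y₁=15  (since 39601 − 176·225 = 1)
k=2:  x_2 = 199·199+176·15·15 = 79201,  y_2 = 199·15+15·199 = 5970
k=3:  x_3 = 199·79201+176·15·5970 = 31521799,  y_3 = 199·5970+15·79201 = 2376045
k=4:  x_4 = 199·31521799+176·15·2376045 = 12545596801,  y_4 = 199·2376045+15·31521799 = 945659940

199 15
79201 5970
31521799 2376045
12545596801 945659940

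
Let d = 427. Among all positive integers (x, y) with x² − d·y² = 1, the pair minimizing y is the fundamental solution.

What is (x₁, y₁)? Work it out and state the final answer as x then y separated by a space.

62 3

√427 = [20; 1,1,1,40, …], period ℓ=4 (even) → k=3
step 0: (20, 1)  from 20·(1,0) + (0,1)
…
step 2: (41, 2)  from 1·(21,1) + (20,1)
step 3: (62, 3)  from 1·(41,2) + (21,1)
(x₁, y₁) = (62, 3);  62² − 427·3² = 1 ✓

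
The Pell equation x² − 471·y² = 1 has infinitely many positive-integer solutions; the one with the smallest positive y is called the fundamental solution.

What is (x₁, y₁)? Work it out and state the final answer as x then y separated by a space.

7838695 361188

d=471: √d = [21; 1,2,2,1,3,…,2,1,42] (ℓ=14, even), read p_13/q_13
step 0: (21, 1)  from 21·(1,0) + (0,1)
step 1: (22, 1)  from 1·(21,1) + (1,0)
…
step 3: (152, 7)  from 2·(65,3) + (22,1)
…
step 5: (803, 37)  from 3·(217,10) + (152,7)
…
step 10: (843469, 38865)  from 1·(644804,29711) + (198665,9154)
…
step 12: (5506953, 253747)  from 2·(2331742,107441) + (843469,38865)
step 13: (7838695, 361188)  from 1·(5506953,253747) + (2331742,107441)
→ (7838695, 361188).  Check: 7838695²=61445139303025, 471·361188²=61445139303024, difference 1.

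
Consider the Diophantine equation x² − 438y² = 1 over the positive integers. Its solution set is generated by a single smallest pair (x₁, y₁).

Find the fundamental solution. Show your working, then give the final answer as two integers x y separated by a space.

293 14

d=438: √d = [20; 1,12,1,40] (ℓ=4, even), read p_3/q_3
k=0  a_k=20  p_k/q_k = 20/1
…
k=2  a_k=12  p_k/q_k = 272/13
k=3  a_k=1  p_k/q_k = 293/14
(x₁, y₁) = (293, 14);  293² − 438·14² = 1 ✓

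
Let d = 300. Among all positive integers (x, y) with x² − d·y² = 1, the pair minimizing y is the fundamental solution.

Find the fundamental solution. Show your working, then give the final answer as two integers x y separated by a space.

1351 78

[17; 3,8,3,34] for √300; ℓ=4 ⇒ convergent index 3
k=0  a_k=17  p_k/q_k = 17/1
k=1  a_k=3  p_k/q_k = 52/3
k=2  a_k=8  p_k/q_k = 433/25
k=3  a_k=3  p_k/q_k = 1351/78
fundamental: x₁=1351, y₁=78  (since 1825201 − 300·6084 = 1)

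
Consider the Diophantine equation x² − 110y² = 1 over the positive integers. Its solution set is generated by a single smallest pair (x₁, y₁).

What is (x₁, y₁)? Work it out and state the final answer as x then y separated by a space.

√110 → a₀=10, period (2,20); ℓ=2 even so k=1
a_0=10:  p_0=10·1+0=10,  q_0=10·0+1=1
a_1=2:  p_1=2·10+1=21,  q_1=2·1+0=2
(x₁, y₁) = (21, 2);  21² − 110·2² = 1 ✓

21 2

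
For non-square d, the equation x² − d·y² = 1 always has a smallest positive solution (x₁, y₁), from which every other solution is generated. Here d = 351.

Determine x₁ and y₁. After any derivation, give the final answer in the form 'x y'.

d=351: √d = [18; 1,2,1,3,2,2,2,3,1,2,1,36] (ℓ=12, even), read p_11/q_11
a_0=18:  p_0=18·1+0=18,  q_0=18·0+1=1
a_1=1:  p_1=1·18+1=19,  q_1=1·1+0=1
…
a_3=1:  p_3=1·56+19=75,  q_3=1·3+1=4
a_4=3:  p_4=3·75+56=281,  q_4=3·4+3=15
a_5=2:  p_5=2·281+75=637,  q_5=2·15+4=34
a_6=2:  p_6=2·637+281=1555,  q_6=2·34+15=83
…
a_8=3:  p_8=3·3747+1555=12796,  q_8=3·200+83=683
…
a_10=2:  p_10=2·16543+12796=45882,  q_10=2·883+683=2449
a_11=1:  p_11=1·45882+16543=62425,  q_11=1·2449+883=3332
→ (62425, 3332).  Check: 62425²=3896880625, 351·3332²=3896880624, difference 1.

62425 3332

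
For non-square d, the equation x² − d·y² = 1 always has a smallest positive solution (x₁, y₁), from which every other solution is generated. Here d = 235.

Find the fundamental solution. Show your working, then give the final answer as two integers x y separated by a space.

[15; 3,30] for √235; ℓ=2 ⇒ convergent index 1
a_0=15:  p_0=15·1+0=15,  q_0=15·0+1=1
a_1=3:  p_1=3·15+1=46,  q_1=3·1+0=3
(x₁, y₁) = (46, 3);  46² − 235·3² = 1 ✓

46 3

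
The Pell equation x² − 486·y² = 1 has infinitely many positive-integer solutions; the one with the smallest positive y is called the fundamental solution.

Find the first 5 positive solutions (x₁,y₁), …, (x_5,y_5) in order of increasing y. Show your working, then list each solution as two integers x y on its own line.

[22; 22,44] for √486; ℓ=2 ⇒ convergent index 1
step 0: (22, 1)  from 22·(1,0) + (0,1)
step 1: (485, 22)  from 22·(22,1) + (1,0)
(x₁, y₁) = (485, 22);  485² − 486·22² = 1 ✓
n=2: (485,22)∘(485,22) = (485·485+486·22·22, 485·22+22·485) = (470449,21340)
n=3: (470449,21340)∘(485,22) = (485·470449+486·22·21340, 485·21340+22·470449) = (456335045,20699778)
n=4: (456335045,20699778)∘(485,22) = (485·456335045+486·22·20699778, 485·20699778+22·456335045) = (442644523201,20078763320)
n=5: (442644523201,20078763320)∘(485,22) = (485·442644523201+486·22·20078763320, 485·20078763320+22·442644523201) = (429364731169925,19476379720622)

485 22
470449 21340
456335045 20699778
442644523201 20078763320
429364731169925 19476379720622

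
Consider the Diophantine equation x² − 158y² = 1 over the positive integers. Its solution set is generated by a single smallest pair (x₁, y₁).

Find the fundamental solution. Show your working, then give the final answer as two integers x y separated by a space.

d=158: √d = [12; 1,1,3,12,3,1,1,24] (ℓ=8, even), read p_7/q_7
i=0: a=12 ⇒ p=12, q=1
i=1: a=1 ⇒ p=13, q=1
i=2: a=1 ⇒ p=25, q=2
i=3: a=3 ⇒ p=88, q=7
i=4: a=12 ⇒ p=1081, q=86
i=5: a=3 ⇒ p=3331, q=265
i=6: a=1 ⇒ p=4412, q=351
i=7: a=1 ⇒ p=7743, q=616
fundamental: x₁=7743, y₁=616  (since 59954049 − 158·379456 = 1)

7743 616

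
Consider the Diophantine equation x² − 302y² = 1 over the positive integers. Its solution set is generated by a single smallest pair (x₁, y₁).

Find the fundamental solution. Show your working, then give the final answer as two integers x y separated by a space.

4276623 246092

√302 → a₀=17, period (2,1,1,1,4,…,1,2,34); ℓ=16 even so k=15
i=0: a=17 ⇒ p=17, q=1
…
i=3: a=1 ⇒ p=87, q=5
i=4: a=1 ⇒ p=139, q=8
…
i=6: a=2 ⇒ p=1425, q=82
i=7: a=1 ⇒ p=2068, q=119
i=8: a=16 ⇒ p=34513, q=1986
…
i=10: a=2 ⇒ p=107675, q=6196
i=11: a=4 ⇒ p=467281, q=26889
i=12: a=1 ⇒ p=574956, q=33085
i=13: a=1 ⇒ p=1042237, q=59974
i=14: a=1 ⇒ p=1617193, q=93059
i=15: a=2 ⇒ p=4276623, q=246092
fundamental: x₁=4276623, y₁=246092  (since 18289504284129 − 302·60561272464 = 1)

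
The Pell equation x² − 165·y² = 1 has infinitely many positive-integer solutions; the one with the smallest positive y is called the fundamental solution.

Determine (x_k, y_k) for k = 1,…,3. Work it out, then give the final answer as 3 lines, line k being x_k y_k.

√165 → a₀=12, period (1,5,2,5,1,24); ℓ=6 even so k=5
step 0: (12, 1)  from 12·(1,0) + (0,1)
step 1: (13, 1)  from 1·(12,1) + (1,0)
step 2: (77, 6)  from 5·(13,1) + (12,1)
step 3: (167, 13)  from 2·(77,6) + (13,1)
step 4: (912, 71)  from 5·(167,13) + (77,6)
step 5: (1079, 84)  from 1·(912,71) + (167,13)
fundamental: x₁=1079, y₁=84  (since 1164241 − 165·7056 = 1)
(x_2, y_2) = (1079·1079 + 165·84·84, 1079·84 + 84·1079) = (2328481, 181272)
(x_3, y_3) = (1079·2328481 + 165·84·181272, 1079·181272 + 84·2328481) = (5024860919, 391184892)

1079 84
2328481 181272
5024860919 391184892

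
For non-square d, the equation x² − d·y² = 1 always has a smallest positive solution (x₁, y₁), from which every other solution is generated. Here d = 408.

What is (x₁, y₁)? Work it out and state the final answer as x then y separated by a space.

[20; 5,40] for √408; ℓ=2 ⇒ convergent index 1
i=0: a=20 ⇒ p=20, q=1
i=1: a=5 ⇒ p=101, q=5
→ (101, 5).  Check: 101²=10201, 408·5²=10200, difference 1.

101 5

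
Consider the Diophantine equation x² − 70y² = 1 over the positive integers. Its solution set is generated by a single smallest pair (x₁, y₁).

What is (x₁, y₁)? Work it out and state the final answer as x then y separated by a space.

[8; 2,1,2,1,2,16] for √70; ℓ=6 ⇒ convergent index 5
step 0: (8, 1)  from 8·(1,0) + (0,1)
…
step 2: (25, 3)  from 1·(17,2) + (8,1)
step 3: (67, 8)  from 2·(25,3) + (17,2)
step 4: (92, 11)  from 1·(67,8) + (25,3)
step 5: (251, 30)  from 2·(92,11) + (67,8)
→ (251, 30).  Check: 251²=63001, 70·30²=63000, difference 1.

251 30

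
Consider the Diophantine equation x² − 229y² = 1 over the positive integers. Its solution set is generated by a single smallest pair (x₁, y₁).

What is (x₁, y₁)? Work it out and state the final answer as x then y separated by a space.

√229 = [15; 7,1,1,7,30, …], period ℓ=5 (odd) → k=9
a_0=15:  p_0=15·1+0=15,  q_0=15·0+1=1
a_1=7:  p_1=7·15+1=106,  q_1=7·1+0=7
a_2=1:  p_2=1·106+15=121,  q_2=1·7+1=8
a_3=1:  p_3=1·121+106=227,  q_3=1·8+7=15
a_4=7:  p_4=7·227+121=1710,  q_4=7·15+8=113
a_5=30:  p_5=30·1710+227=51527,  q_5=30·113+15=3405
a_6=7:  p_6=7·51527+1710=362399,  q_6=7·3405+113=23948
a_7=1:  p_7=1·362399+51527=413926,  q_7=1·23948+3405=27353
a_8=1:  p_8=1·413926+362399=776325,  q_8=1·27353+23948=51301
a_9=7:  p_9=7·776325+413926=5848201,  q_9=7·51301+27353=386460
(x₁, y₁) = (5848201, 386460);  5848201² − 229·386460² = 1 ✓

5848201 386460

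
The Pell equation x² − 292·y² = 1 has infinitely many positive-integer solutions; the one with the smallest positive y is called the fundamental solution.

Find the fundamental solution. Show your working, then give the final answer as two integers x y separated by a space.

2281249 133500

√292 → a₀=17, period (11,2,1,3,8,3,1,2,11,34); ℓ=10 even so k=9
step 0: (17, 1)  from 17·(1,0) + (0,1)
…
step 5: (17669, 1034)  from 8·(2136,125) + (581,34)
…
step 8: (200767, 11749)  from 2·(72812,4261) + (55143,3227)
step 9: (2281249, 133500)  from 11·(200767,11749) + (72812,4261)
fundamental: x₁=2281249, y₁=133500  (since 5204097000001 − 292·17822250000 = 1)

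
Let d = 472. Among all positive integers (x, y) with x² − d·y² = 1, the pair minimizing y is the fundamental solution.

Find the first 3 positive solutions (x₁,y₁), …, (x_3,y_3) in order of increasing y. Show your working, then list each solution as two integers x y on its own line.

d=472: √d = [21; 1,2,1,1,1,…,2,1,42] (ℓ=14, even), read p_13/q_13
k=0  a_k=21  p_k/q_k = 21/1
…
k=2  a_k=2  p_k/q_k = 65/3
k=3  a_k=1  p_k/q_k = 87/4
…
k=9  a_k=1  p_k/q_k = 30003/1381
…
k=11  a_k=1  p_k/q_k = 84230/3877
k=12  a_k=2  p_k/q_k = 222687/10250
k=13  a_k=1  p_k/q_k = 306917/14127
→ (306917, 14127).  Check: 306917²=94198044889, 472·14127²=94198044888, difference 1.
(306917+14127√472)^2 = 188396089777 + 8671632918√472
(306917+14127√472)^3 = 115643925371868101 + 5322943120573485√472

306917 14127
188396089777 8671632918
115643925371868101 5322943120573485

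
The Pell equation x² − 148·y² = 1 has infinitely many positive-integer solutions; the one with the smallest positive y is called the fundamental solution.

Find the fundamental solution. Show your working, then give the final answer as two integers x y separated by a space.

73 6

√148 → a₀=12, period (6,24); ℓ=2 even so k=1
i=0: a=12 ⇒ p=12, q=1
i=1: a=6 ⇒ p=73, q=6
→ (73, 6).  Check: 73²=5329, 148·6²=5328, difference 1.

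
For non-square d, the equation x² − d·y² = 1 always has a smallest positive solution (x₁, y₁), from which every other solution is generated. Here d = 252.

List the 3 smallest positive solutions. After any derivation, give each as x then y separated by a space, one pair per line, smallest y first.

√252 = [15; 1,6,1,30, …], period ℓ=4 (even) → k=3
k=0  a_k=15  p_k/q_k = 15/1
…
k=2  a_k=6  p_k/q_k = 111/7
k=3  a_k=1  p_k/q_k = 127/8
→ (127, 8).  Check: 127²=16129, 252·8²=16128, difference 1.
n=2: (127,8)∘(127,8) = (127·127+252·8·8, 127·8+8·127) = (32257,2032)
n=3: (32257,2032)∘(127,8) = (127·32257+252·8·2032, 127·2032+8·32257) = (8193151,516120)

127 8
32257 2032
8193151 516120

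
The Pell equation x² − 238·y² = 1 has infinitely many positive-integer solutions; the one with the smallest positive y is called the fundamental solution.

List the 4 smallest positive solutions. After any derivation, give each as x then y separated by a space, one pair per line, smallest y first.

11663 756
272051137 17634456
6345864809999 411341319900
148023642285985537 9594947610352944

d=238: √d = [15; 2,2,1,14,1,2,2,30] (ℓ=8, even), read p_7/q_7
step 0: (15, 1)  from 15·(1,0) + (0,1)
step 1: (31, 2)  from 2·(15,1) + (1,0)
…
step 5: (1697, 110)  from 1·(1589,103) + (108,7)
step 6: (4983, 323)  from 2·(1697,110) + (1589,103)
step 7: (11663, 756)  from 2·(4983,323) + (1697,110)
→ (11663, 756).  Check: 11663²=136025569, 238·756²=136025568, difference 1.
n=2: (11663,756)∘(11663,756) = (11663·11663+238·756·756, 11663·756+756·11663) = (272051137,17634456)
n=3: (272051137,17634456)∘(11663,756) = (11663·272051137+238·756·17634456, 11663·17634456+756·272051137) = (6345864809999,411341319900)
n=4: (6345864809999,411341319900)∘(11663,756) = (11663·6345864809999+238·756·411341319900, 11663·411341319900+756·6345864809999) = (148023642285985537,9594947610352944)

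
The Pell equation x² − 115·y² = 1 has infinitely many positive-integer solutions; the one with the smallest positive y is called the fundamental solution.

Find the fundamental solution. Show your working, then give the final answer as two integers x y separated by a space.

1126 105

√115 → a₀=10, period (1,2,1,1,1,1,1,2,1,20); ℓ=10 even so k=9
i=0: a=10 ⇒ p=10, q=1
i=1: a=1 ⇒ p=11, q=1
…
i=4: a=1 ⇒ p=75, q=7
…
i=6: a=1 ⇒ p=193, q=18
i=7: a=1 ⇒ p=311, q=29
i=8: a=2 ⇒ p=815, q=76
i=9: a=1 ⇒ p=1126, q=105
→ (1126, 105).  Check: 1126²=1267876, 115·105²=1267875, difference 1.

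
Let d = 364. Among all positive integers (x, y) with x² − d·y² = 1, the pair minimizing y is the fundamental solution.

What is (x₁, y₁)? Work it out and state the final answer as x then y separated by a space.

√364 → a₀=19, period (12,1,2,3,1,8,1,3,2,1,12,38); ℓ=12 even so k=11
i=0: a=19 ⇒ p=19, q=1
…
i=2: a=1 ⇒ p=248, q=13
…
i=4: a=3 ⇒ p=2423, q=127
i=5: a=1 ⇒ p=3148, q=165
…
i=7: a=1 ⇒ p=30755, q=1612
…
i=10: a=1 ⇒ p=390371, q=20461
i=11: a=12 ⇒ p=4954951, q=259710
fundamental: x₁=4954951, y₁=259710  (since 24551539412401 − 364·67449284100 = 1)

4954951 259710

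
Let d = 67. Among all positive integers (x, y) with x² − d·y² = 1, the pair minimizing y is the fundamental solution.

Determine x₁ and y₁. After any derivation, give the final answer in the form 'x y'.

[8; 5,2,1,1,7,1,1,2,5,16] for √67; ℓ=10 ⇒ convergent index 9
k=0  a_k=8  p_k/q_k = 8/1
…
k=3  a_k=1  p_k/q_k = 131/16
…
k=5  a_k=7  p_k/q_k = 1678/205
…
k=8  a_k=2  p_k/q_k = 9053/1106
k=9  a_k=5  p_k/q_k = 48842/5967
fundamental: x₁=48842, y₁=5967  (since 2385540964 − 67·35605089 = 1)

48842 5967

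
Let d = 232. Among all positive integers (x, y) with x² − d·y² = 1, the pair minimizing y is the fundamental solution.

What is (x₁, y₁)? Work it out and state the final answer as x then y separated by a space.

19603 1287

[15; 4,3,7,3,4,30] for √232; ℓ=6 ⇒ convergent index 5
a_0=15:  p_0=15·1+0=15,  q_0=15·0+1=1
…
a_4=3:  p_4=3·1447+198=4539,  q_4=3·95+13=298
a_5=4:  p_5=4·4539+1447=19603,  q_5=4·298+95=1287
fundamental: x₁=19603, y₁=1287  (since 384277609 − 232·1656369 = 1)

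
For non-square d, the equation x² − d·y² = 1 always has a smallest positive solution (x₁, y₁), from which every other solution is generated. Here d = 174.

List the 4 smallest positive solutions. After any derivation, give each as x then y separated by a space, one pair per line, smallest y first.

[13; 5,4,5,26] for √174; ℓ=4 ⇒ convergent index 3
a_0=13:  p_0=13·1+0=13,  q_0=13·0+1=1
a_1=5:  p_1=5·13+1=66,  q_1=5·1+0=5
a_2=4:  p_2=4·66+13=277,  q_2=4·5+1=21
a_3=5:  p_3=5·277+66=1451,  q_3=5·21+5=110
fundamental: x₁=1451, y₁=110  (since 2105401 − 174·12100 = 1)
k=2:  x_2 = 1451·1451+174·110·110 = 4210801,  y_2 = 1451·110+110·1451 = 319220
k=3:  x_3 = 1451·4210801+174·110·319220 = 12219743051,  y_3 = 1451·319220+110·4210801 = 926376330
k=4:  x_4 = 1451·12219743051+174·110·926376330 = 35461690123201,  y_4 = 1451·926376330+110·12219743051 = 2688343790440

1451 110
4210801 319220
12219743051 926376330
35461690123201 2688343790440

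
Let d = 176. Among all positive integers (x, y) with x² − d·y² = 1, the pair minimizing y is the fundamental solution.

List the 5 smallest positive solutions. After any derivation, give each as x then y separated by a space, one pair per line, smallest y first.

199 15
79201 5970
31521799 2376045
12545596801 945659940
4993116004999 376370280075

[13; 3,1,3,26] for √176; ℓ=4 ⇒ convergent index 3
k=0  a_k=13  p_k/q_k = 13/1
k=1  a_k=3  p_k/q_k = 40/3
k=2  a_k=1  p_k/q_k = 53/4
k=3  a_k=3  p_k/q_k = 199/15
(x₁, y₁) = (199, 15);  199² − 176·15² = 1 ✓
n=2: (199,15)∘(199,15) = (199·199+176·15·15, 199·15+15·199) = (79201,5970)
n=3: (79201,5970)∘(199,15) = (199·79201+176·15·5970, 199·5970+15·79201) = (31521799,2376045)
n=4: (31521799,2376045)∘(199,15) = (199·31521799+176·15·2376045, 199·2376045+15·31521799) = (12545596801,945659940)
n=5: (12545596801,945659940)∘(199,15) = (199·12545596801+176·15·945659940, 199·945659940+15·12545596801) = (4993116004999,376370280075)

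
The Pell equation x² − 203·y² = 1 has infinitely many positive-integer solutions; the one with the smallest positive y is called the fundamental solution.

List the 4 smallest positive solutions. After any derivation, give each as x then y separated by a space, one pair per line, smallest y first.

57 4
6497 456
740601 51980
84422017 5925264

√203 → a₀=14, period (4,28); ℓ=2 even so k=1
i=0: a=14 ⇒ p=14, q=1
i=1: a=4 ⇒ p=57, q=4
fundamental: x₁=57, y₁=4  (since 3249 − 203·16 = 1)
k=2:  x_2 = 57·57+203·4·4 = 6497,  y_2 = 57·4+4·57 = 456
k=3:  x_3 = 57·6497+203·4·456 = 740601,  y_3 = 57·456+4·6497 = 51980
k=4:  x_4 = 57·740601+203·4·51980 = 84422017,  y_4 = 57·51980+4·740601 = 5925264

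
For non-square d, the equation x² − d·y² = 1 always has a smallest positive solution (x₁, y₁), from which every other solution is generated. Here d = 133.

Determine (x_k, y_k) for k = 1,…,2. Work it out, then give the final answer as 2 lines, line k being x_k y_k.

[11; 1,1,7,5,1,…,1,1,22] for √133; ℓ=16 ⇒ convergent index 15
step 0: (11, 1)  from 11·(1,0) + (0,1)
…
step 4: (888, 77)  from 5·(173,15) + (23,2)
step 5: (1061, 92)  from 1·(888,77) + (173,15)
…
step 7: (3010, 261)  from 1·(1949,169) + (1061,92)
step 8: (7969, 691)  from 2·(3010,261) + (1949,169)
step 9: (10979, 952)  from 1·(7969,691) + (3010,261)
…
step 11: (29927, 2595)  from 1·(18948,1643) + (10979,952)
…
step 14: (1378591, 119539)  from 1·(1210008,104921) + (168583,14618)
step 15: (2588599, 224460)  from 1·(1378591,119539) + (1210008,104921)
→ (2588599, 224460).  Check: 2588599²=6700844782801, 133·224460²=6700844782800, difference 1.
k=2:  x_2 = 2588599·2588599+133·224460·224460 = 13401689565601,  y_2 = 2588599·224460+224460·2588599 = 1162073863080

2588599 224460
13401689565601 1162073863080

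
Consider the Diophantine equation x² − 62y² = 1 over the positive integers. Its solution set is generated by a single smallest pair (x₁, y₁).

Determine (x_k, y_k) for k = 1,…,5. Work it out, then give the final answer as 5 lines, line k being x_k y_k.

√62 → a₀=7, period (1,6,1,14); ℓ=4 even so k=3
a_0=7:  p_0=7·1+0=7,  q_0=7·0+1=1
…
a_2=6:  p_2=6·8+7=55,  q_2=6·1+1=7
a_3=1:  p_3=1·55+8=63,  q_3=1·7+1=8
(x₁, y₁) = (63, 8);  63² − 62·8² = 1 ✓
(63+8√62)^2 = 7937 + 1008√62
(63+8√62)^3 = 999999 + 127000√62
(63+8√62)^4 = 125991937 + 16000992√62
(63+8√62)^5 = 15873984063 + 2015997992√62

63 8
7937 1008
999999 127000
125991937 16000992
15873984063 2015997992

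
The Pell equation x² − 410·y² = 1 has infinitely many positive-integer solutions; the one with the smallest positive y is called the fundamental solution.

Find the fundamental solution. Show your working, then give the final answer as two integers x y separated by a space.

81 4

d=410: √d = [20; 4,40] (ℓ=2, even), read p_1/q_1
step 0: (20, 1)  from 20·(1,0) + (0,1)
step 1: (81, 4)  from 4·(20,1) + (1,0)
→ (81, 4).  Check: 81²=6561, 410·4²=6560, difference 1.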